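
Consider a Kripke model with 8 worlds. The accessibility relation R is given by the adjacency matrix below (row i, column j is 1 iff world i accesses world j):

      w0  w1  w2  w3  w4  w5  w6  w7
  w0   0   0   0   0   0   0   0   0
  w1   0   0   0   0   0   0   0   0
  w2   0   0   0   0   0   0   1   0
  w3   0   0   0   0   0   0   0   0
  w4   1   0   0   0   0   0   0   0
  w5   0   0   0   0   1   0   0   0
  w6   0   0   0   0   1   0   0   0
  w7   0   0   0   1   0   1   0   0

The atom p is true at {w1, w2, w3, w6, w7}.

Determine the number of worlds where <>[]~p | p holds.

w0: <>[]~p is F, p is F. ✗
w1: <>[]~p is F, p is T. ✓
w2: <>[]~p is T, p is T. ✓
w3: <>[]~p is F, p is T. ✓
w4: <>[]~p is T, p is F. ✓
w5: <>[]~p is T, p is F. ✓
w6: <>[]~p is T, p is T. ✓
w7: <>[]~p is T, p is T. ✓
Satisfying worlds: {w1, w2, w3, w4, w5, w6, w7}.

7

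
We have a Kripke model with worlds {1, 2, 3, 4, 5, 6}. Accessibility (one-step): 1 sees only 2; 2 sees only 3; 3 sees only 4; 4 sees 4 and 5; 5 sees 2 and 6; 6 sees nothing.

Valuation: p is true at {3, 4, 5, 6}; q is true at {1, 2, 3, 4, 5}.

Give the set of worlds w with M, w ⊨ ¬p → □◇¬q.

1: ¬p is T, □◇¬q is F. ✗
2: ¬p is T, □◇¬q is F. ✗
3: ¬p is F, □◇¬q is F. ✓
4: ¬p is F, □◇¬q is F. ✓
5: ¬p is F, □◇¬q is F. ✓
6: ¬p is F, □◇¬q is T. ✓

{3, 4, 5, 6}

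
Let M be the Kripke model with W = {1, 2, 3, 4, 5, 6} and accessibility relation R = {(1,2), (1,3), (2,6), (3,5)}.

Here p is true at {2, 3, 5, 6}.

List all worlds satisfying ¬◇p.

{4, 5, 6}

1: ◇p is T. ✗
2: ◇p is T. ✗
3: ◇p is T. ✗
4: ◇p is F. ✓
5: ◇p is F. ✓
6: ◇p is F. ✓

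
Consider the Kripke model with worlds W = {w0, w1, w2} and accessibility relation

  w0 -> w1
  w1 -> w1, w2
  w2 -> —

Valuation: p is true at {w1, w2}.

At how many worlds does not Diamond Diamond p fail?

w0: Diamond Diamond p is T. ✗
w1: Diamond Diamond p is T. ✗
w2: Diamond Diamond p is F. ✓
Satisfying worlds: {w2}.
So not Diamond Diamond p fails at the other 2 worlds.

2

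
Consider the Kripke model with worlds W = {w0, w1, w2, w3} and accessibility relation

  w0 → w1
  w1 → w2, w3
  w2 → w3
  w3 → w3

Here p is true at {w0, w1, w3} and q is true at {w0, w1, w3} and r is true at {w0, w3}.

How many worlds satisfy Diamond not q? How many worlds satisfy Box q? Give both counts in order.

For Diamond not q:
w0: successors {w1}; not q there: w1:F. ✗
w1: successors {w2, w3}; not q there: w2:T, w3:F. ✓
w2: successors {w3}; not q there: w3:F. ✗
w3: successors {w3}; not q there: w3:F. ✗
— 1 world.
For Box q:
w0: successors {w1}; q there: w1:T. ✓
w1: successors {w2, w3}; q there: w2:F, w3:T. ✗
w2: successors {w3}; q there: w3:T. ✓
w3: successors {w3}; q there: w3:T. ✓
— 3 worlds.

1 and 3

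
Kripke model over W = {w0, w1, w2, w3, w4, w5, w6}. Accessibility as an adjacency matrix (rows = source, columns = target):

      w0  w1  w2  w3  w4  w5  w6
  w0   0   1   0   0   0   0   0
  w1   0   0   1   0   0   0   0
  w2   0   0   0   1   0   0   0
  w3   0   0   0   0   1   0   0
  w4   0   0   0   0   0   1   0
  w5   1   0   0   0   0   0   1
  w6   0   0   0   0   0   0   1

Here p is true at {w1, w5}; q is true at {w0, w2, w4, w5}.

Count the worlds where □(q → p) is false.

3

w0: successors {w1}; q → p there: w1:T. ✓
w1: successors {w2}; q → p there: w2:F. ✗
w2: successors {w3}; q → p there: w3:T. ✓
w3: successors {w4}; q → p there: w4:F. ✗
w4: successors {w5}; q → p there: w5:T. ✓
w5: successors {w0, w6}; q → p there: w0:F, w6:T. ✗
w6: successors {w6}; q → p there: w6:T. ✓
Satisfying worlds: {w0, w2, w4, w6}.
So □(q → p) fails at the other 3 worlds.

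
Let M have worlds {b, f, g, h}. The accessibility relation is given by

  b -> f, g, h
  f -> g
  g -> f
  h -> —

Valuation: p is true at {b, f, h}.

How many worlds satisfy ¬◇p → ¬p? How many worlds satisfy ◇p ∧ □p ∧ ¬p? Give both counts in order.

For ¬◇p → ¬p:
b: ¬◇p is F, ¬p is F. ✓
f: ¬◇p is T, ¬p is F. ✗
g: ¬◇p is F, ¬p is T. ✓
h: ¬◇p is T, ¬p is F. ✗
— 2 worlds.
For ◇p ∧ □p ∧ ¬p:
b: ◇p is T, □p ∧ ¬p is F. ✗
f: ◇p is F, □p ∧ ¬p is F. ✗
g: ◇p is T, □p ∧ ¬p is T. ✓
h: ◇p is F, □p ∧ ¬p is F. ✗
— 1 world.

2 and 1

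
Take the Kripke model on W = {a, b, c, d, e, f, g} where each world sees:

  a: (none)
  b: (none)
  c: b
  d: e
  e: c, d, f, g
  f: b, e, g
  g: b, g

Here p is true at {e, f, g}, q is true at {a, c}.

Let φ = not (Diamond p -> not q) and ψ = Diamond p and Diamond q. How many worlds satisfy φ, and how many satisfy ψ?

0 and 1

For not (Diamond p -> not q):
a: Diamond p -> not q is T. ✗
b: Diamond p -> not q is T. ✗
c: Diamond p -> not q is T. ✗
d: Diamond p -> not q is T. ✗
e: Diamond p -> not q is T. ✗
f: Diamond p -> not q is T. ✗
g: Diamond p -> not q is T. ✗
— 0 worlds.
For Diamond p and Diamond q:
a: Diamond p is F, Diamond q is F. ✗
b: Diamond p is F, Diamond q is F. ✗
c: Diamond p is F, Diamond q is F. ✗
d: Diamond p is T, Diamond q is F. ✗
e: Diamond p is T, Diamond q is T. ✓
f: Diamond p is T, Diamond q is F. ✗
g: Diamond p is T, Diamond q is F. ✗
— 1 world.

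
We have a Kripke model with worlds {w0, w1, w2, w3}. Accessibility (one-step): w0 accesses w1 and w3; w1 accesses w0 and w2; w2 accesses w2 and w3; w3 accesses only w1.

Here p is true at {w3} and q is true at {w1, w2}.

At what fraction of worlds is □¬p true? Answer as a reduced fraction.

w0: successors {w1, w3}; ¬p there: w1:T, w3:F. ✗
w1: successors {w0, w2}; ¬p there: w0:T, w2:T. ✓
w2: successors {w2, w3}; ¬p there: w2:T, w3:F. ✗
w3: successors {w1}; ¬p there: w1:T. ✓
That's 2 of 4 worlds, so 2/4 = 1/2.

1/2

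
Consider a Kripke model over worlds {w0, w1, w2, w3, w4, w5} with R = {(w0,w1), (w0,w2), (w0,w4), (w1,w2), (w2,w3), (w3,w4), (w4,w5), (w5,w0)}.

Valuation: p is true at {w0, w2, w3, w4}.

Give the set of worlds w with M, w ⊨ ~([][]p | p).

w0: [][]p | p is T. ✗
w1: [][]p | p is T. ✗
w2: [][]p | p is T. ✗
w3: [][]p | p is T. ✗
w4: [][]p | p is T. ✗
w5: [][]p | p is F. ✓

{w5}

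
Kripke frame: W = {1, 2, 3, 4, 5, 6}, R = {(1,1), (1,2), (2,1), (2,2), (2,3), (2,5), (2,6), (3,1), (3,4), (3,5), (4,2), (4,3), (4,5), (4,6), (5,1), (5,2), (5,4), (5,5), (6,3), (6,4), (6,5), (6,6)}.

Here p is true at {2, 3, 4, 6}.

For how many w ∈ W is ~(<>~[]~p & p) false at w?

4

1: <>~[]~p & p is F. ✓
2: <>~[]~p & p is T. ✗
3: <>~[]~p & p is T. ✗
4: <>~[]~p & p is T. ✗
5: <>~[]~p & p is F. ✓
6: <>~[]~p & p is T. ✗
Satisfying worlds: {1, 5}.
So ~(<>~[]~p & p) fails at the other 4 worlds.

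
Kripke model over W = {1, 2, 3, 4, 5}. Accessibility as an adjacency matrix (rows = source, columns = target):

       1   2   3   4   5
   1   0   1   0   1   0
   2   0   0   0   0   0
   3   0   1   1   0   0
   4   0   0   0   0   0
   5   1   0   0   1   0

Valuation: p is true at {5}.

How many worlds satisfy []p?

2

1: successors {2, 4}; p there: 2:F, 4:F. ✗
2: no successors, so []p holds vacuously. ✓
3: successors {2, 3}; p there: 2:F, 3:F. ✗
4: no successors, so []p holds vacuously. ✓
5: successors {1, 4}; p there: 1:F, 4:F. ✗
Satisfying worlds: {2, 4}.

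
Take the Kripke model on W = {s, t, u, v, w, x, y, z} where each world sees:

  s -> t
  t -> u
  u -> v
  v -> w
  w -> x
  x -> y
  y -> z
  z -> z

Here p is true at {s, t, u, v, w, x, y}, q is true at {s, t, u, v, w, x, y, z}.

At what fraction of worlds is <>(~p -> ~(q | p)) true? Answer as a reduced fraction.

s: successors {t}; ~p -> ~(q | p) there: t:T. ✓
t: successors {u}; ~p -> ~(q | p) there: u:T. ✓
u: successors {v}; ~p -> ~(q | p) there: v:T. ✓
v: successors {w}; ~p -> ~(q | p) there: w:T. ✓
w: successors {x}; ~p -> ~(q | p) there: x:T. ✓
x: successors {y}; ~p -> ~(q | p) there: y:T. ✓
y: successors {z}; ~p -> ~(q | p) there: z:F. ✗
z: successors {z}; ~p -> ~(q | p) there: z:F. ✗
That's 6 of 8 worlds, so 6/8 = 3/4.

3/4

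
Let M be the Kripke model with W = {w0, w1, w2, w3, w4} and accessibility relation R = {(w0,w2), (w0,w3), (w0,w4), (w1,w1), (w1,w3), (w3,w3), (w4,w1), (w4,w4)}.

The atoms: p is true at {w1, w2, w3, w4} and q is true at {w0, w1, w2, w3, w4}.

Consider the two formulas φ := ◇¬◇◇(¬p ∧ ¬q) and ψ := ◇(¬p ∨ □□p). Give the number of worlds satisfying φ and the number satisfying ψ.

4 and 4

For ◇¬◇◇(¬p ∧ ¬q):
w0: successors {w2, w3, w4}; ¬◇◇(¬p ∧ ¬q) there: w2:T, w3:T, w4:T. ✓
w1: successors {w1, w3}; ¬◇◇(¬p ∧ ¬q) there: w1:T, w3:T. ✓
w2: no successors, so ◇¬◇◇(¬p ∧ ¬q) fails. ✗
w3: successors {w3}; ¬◇◇(¬p ∧ ¬q) there: w3:T. ✓
w4: successors {w1, w4}; ¬◇◇(¬p ∧ ¬q) there: w1:T, w4:T. ✓
— 4 worlds.
For ◇(¬p ∨ □□p):
w0: successors {w2, w3, w4}; ¬p ∨ □□p there: w2:T, w3:T, w4:T. ✓
w1: successors {w1, w3}; ¬p ∨ □□p there: w1:T, w3:T. ✓
w2: no successors, so ◇(¬p ∨ □□p) fails. ✗
w3: successors {w3}; ¬p ∨ □□p there: w3:T. ✓
w4: successors {w1, w4}; ¬p ∨ □□p there: w1:T, w4:T. ✓
— 4 worlds.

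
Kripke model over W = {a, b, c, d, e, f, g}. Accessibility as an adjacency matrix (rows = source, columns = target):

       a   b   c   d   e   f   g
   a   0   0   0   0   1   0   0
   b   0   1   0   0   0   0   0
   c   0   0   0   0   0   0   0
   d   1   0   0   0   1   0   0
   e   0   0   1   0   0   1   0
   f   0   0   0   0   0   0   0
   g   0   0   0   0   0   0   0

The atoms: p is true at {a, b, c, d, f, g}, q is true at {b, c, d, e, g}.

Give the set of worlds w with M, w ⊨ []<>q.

a: successors {e}; <>q there: e:T. ✓
b: successors {b}; <>q there: b:T. ✓
c: no successors, so []<>q holds vacuously. ✓
d: successors {a, e}; <>q there: a:T, e:T. ✓
e: successors {c, f}; <>q there: c:F, f:F. ✗
f: no successors, so []<>q holds vacuously. ✓
g: no successors, so []<>q holds vacuously. ✓

{a, b, c, d, f, g}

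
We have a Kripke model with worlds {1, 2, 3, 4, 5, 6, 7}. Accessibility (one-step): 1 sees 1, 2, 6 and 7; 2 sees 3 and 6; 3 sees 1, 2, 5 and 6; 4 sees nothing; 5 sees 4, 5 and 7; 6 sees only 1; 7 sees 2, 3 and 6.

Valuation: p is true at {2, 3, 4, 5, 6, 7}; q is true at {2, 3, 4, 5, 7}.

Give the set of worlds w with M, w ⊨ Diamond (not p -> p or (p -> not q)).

{1, 2, 3, 5, 6, 7}

1: successors {1, 2, 6, 7}; not p -> p or (p -> not q) there: 1:T, 2:T, 6:T, 7:T. ✓
2: successors {3, 6}; not p -> p or (p -> not q) there: 3:T, 6:T. ✓
3: successors {1, 2, 5, 6}; not p -> p or (p -> not q) there: 1:T, 2:T, 5:T, 6:T. ✓
4: no successors, so Diamond (not p -> p or (p -> not q)) fails. ✗
5: successors {4, 5, 7}; not p -> p or (p -> not q) there: 4:T, 5:T, 7:T. ✓
6: successors {1}; not p -> p or (p -> not q) there: 1:T. ✓
7: successors {2, 3, 6}; not p -> p or (p -> not q) there: 2:T, 3:T, 6:T. ✓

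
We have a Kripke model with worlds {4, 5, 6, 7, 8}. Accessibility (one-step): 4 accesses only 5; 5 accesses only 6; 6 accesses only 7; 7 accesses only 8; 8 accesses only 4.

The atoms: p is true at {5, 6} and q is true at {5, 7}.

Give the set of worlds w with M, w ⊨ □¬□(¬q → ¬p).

4: successors {5}; ¬□(¬q → ¬p) there: 5:T. ✓
5: successors {6}; ¬□(¬q → ¬p) there: 6:F. ✗
6: successors {7}; ¬□(¬q → ¬p) there: 7:F. ✗
7: successors {8}; ¬□(¬q → ¬p) there: 8:F. ✗
8: successors {4}; ¬□(¬q → ¬p) there: 4:F. ✗

{4}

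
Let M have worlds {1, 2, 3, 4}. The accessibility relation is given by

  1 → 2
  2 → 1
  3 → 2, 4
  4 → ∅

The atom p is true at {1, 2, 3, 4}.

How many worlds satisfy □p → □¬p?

1: □p is T, □¬p is F. ✗
2: □p is T, □¬p is F. ✗
3: □p is T, □¬p is F. ✗
4: □p is T, □¬p is T. ✓
Satisfying worlds: {4}.

1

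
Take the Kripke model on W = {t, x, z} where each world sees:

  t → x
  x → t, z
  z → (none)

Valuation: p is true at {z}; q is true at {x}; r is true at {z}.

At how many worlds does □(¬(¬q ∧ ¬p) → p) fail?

t: successors {x}; ¬(¬q ∧ ¬p) → p there: x:F. ✗
x: successors {t, z}; ¬(¬q ∧ ¬p) → p there: t:T, z:T. ✓
z: no successors, so □(¬(¬q ∧ ¬p) → p) holds vacuously. ✓
Satisfying worlds: {x, z}.
So □(¬(¬q ∧ ¬p) → p) fails at the other 1 world.

1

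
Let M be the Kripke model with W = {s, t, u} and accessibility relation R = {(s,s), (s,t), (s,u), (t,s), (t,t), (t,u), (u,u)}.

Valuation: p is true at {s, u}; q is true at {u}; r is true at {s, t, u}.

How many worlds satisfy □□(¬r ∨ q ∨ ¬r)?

s: successors {s, t, u}; □(¬r ∨ q ∨ ¬r) there: s:F, t:F, u:T. ✗
t: successors {s, t, u}; □(¬r ∨ q ∨ ¬r) there: s:F, t:F, u:T. ✗
u: successors {u}; □(¬r ∨ q ∨ ¬r) there: u:T. ✓
Satisfying worlds: {u}.

1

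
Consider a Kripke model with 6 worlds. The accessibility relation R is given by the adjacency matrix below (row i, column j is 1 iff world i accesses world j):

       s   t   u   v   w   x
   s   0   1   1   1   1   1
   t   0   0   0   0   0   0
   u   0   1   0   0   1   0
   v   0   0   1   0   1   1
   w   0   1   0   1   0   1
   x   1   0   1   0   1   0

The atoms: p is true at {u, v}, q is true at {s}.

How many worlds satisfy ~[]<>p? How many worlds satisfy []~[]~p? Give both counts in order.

For ~[]<>p:
s: []<>p is F. ✓
t: []<>p is T. ✗
u: []<>p is F. ✓
v: []<>p is F. ✓
w: []<>p is F. ✓
x: []<>p is F. ✓
— 5 worlds.
For []~[]~p:
s: successors {t, u, v, w, x}; ~[]~p there: t:F, u:F, v:T, w:T, x:T. ✗
t: no successors, so []~[]~p holds vacuously. ✓
u: successors {t, w}; ~[]~p there: t:F, w:T. ✗
v: successors {u, w, x}; ~[]~p there: u:F, w:T, x:T. ✗
w: successors {t, v, x}; ~[]~p there: t:F, v:T, x:T. ✗
x: successors {s, u, w}; ~[]~p there: s:T, u:F, w:T. ✗
— 1 world.

5 and 1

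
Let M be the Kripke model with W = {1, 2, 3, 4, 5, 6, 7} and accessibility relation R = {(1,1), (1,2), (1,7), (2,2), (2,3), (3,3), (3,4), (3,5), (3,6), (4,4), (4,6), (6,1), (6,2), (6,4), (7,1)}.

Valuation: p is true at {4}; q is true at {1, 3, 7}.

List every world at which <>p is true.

{3, 4, 6}

1: successors {1, 2, 7}; p there: 1:F, 2:F, 7:F. ✗
2: successors {2, 3}; p there: 2:F, 3:F. ✗
3: successors {3, 4, 5, 6}; p there: 3:F, 4:T, 5:F, 6:F. ✓
4: successors {4, 6}; p there: 4:T, 6:F. ✓
5: no successors, so <>p fails. ✗
6: successors {1, 2, 4}; p there: 1:F, 2:F, 4:T. ✓
7: successors {1}; p there: 1:F. ✗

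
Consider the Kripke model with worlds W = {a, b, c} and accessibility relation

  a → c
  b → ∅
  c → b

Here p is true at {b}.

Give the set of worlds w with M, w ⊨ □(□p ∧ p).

a: successors {c}; □p ∧ p there: c:F. ✗
b: no successors, so □(□p ∧ p) holds vacuously. ✓
c: successors {b}; □p ∧ p there: b:T. ✓

{b, c}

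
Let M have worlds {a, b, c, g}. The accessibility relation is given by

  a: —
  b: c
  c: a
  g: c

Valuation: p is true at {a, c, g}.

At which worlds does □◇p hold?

{a, b, g}

a: no successors, so □◇p holds vacuously. ✓
b: successors {c}; ◇p there: c:T. ✓
c: successors {a}; ◇p there: a:F. ✗
g: successors {c}; ◇p there: c:T. ✓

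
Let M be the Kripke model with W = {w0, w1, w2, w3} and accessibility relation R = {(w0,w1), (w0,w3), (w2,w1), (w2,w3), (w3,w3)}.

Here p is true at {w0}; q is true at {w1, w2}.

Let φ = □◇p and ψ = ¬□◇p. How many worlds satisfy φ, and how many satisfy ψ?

For □◇p:
w0: successors {w1, w3}; ◇p there: w1:F, w3:F. ✗
w1: no successors, so □◇p holds vacuously. ✓
w2: successors {w1, w3}; ◇p there: w1:F, w3:F. ✗
w3: successors {w3}; ◇p there: w3:F. ✗
— 1 world.
For ¬□◇p:
w0: □◇p is F. ✓
w1: □◇p is T. ✗
w2: □◇p is F. ✓
w3: □◇p is F. ✓
— 3 worlds.

1 and 3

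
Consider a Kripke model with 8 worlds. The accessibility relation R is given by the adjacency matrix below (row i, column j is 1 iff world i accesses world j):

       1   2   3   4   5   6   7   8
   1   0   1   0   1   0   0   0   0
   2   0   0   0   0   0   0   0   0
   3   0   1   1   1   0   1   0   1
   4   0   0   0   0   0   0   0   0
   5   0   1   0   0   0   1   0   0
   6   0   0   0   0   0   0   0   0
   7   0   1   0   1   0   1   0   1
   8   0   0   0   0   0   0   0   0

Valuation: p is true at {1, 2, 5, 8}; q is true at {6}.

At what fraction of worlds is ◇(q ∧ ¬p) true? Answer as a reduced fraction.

3/8

1: successors {2, 4}; q ∧ ¬p there: 2:F, 4:F. ✗
2: no successors, so ◇(q ∧ ¬p) fails. ✗
3: successors {2, 3, 4, 6, 8}; q ∧ ¬p there: 2:F, 3:F, 4:F, 6:T, 8:F. ✓
4: no successors, so ◇(q ∧ ¬p) fails. ✗
5: successors {2, 6}; q ∧ ¬p there: 2:F, 6:T. ✓
6: no successors, so ◇(q ∧ ¬p) fails. ✗
7: successors {2, 4, 6, 8}; q ∧ ¬p there: 2:F, 4:F, 6:T, 8:F. ✓
8: no successors, so ◇(q ∧ ¬p) fails. ✗
That's 3 of 8 worlds, so 3/8.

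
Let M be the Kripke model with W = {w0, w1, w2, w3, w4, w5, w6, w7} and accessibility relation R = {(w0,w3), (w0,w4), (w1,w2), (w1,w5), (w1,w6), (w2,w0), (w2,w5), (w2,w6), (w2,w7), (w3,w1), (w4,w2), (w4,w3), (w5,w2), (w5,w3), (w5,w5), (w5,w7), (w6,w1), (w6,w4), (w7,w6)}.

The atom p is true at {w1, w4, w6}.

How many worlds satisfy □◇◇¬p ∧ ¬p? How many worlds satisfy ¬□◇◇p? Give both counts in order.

3 and 0

For □◇◇¬p ∧ ¬p:
w0: □◇◇¬p is T, ¬p is T. ✓
w1: □◇◇¬p is T, ¬p is F. ✗
w2: □◇◇¬p is F, ¬p is T. ✗
w3: □◇◇¬p is T, ¬p is T. ✓
w4: □◇◇¬p is T, ¬p is F. ✗
w5: □◇◇¬p is F, ¬p is T. ✗
w6: □◇◇¬p is T, ¬p is F. ✗
w7: □◇◇¬p is T, ¬p is T. ✓
— 3 worlds.
For ¬□◇◇p:
w0: □◇◇p is T. ✗
w1: □◇◇p is T. ✗
w2: □◇◇p is T. ✗
w3: □◇◇p is T. ✗
w4: □◇◇p is T. ✗
w5: □◇◇p is T. ✗
w6: □◇◇p is T. ✗
w7: □◇◇p is T. ✗
— 0 worlds.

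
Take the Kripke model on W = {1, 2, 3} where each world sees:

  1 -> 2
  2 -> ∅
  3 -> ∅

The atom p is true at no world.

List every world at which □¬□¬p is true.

1: successors {2}; ¬□¬p there: 2:F. ✗
2: no successors, so □¬□¬p holds vacuously. ✓
3: no successors, so □¬□¬p holds vacuously. ✓

{2, 3}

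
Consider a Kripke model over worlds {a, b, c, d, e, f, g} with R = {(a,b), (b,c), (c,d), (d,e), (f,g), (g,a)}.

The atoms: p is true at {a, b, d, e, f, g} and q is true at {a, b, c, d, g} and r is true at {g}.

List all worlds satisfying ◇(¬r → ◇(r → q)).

{a, b, c, f, g}

a: successors {b}; ¬r → ◇(r → q) there: b:T. ✓
b: successors {c}; ¬r → ◇(r → q) there: c:T. ✓
c: successors {d}; ¬r → ◇(r → q) there: d:T. ✓
d: successors {e}; ¬r → ◇(r → q) there: e:F. ✗
e: no successors, so ◇(¬r → ◇(r → q)) fails. ✗
f: successors {g}; ¬r → ◇(r → q) there: g:T. ✓
g: successors {a}; ¬r → ◇(r → q) there: a:T. ✓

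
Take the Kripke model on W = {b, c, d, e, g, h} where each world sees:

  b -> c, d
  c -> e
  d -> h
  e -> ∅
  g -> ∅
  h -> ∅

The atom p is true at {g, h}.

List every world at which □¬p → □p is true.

{d, e, g, h}

b: □¬p is T, □p is F. ✗
c: □¬p is T, □p is F. ✗
d: □¬p is F, □p is T. ✓
e: □¬p is T, □p is T. ✓
g: □¬p is T, □p is T. ✓
h: □¬p is T, □p is T. ✓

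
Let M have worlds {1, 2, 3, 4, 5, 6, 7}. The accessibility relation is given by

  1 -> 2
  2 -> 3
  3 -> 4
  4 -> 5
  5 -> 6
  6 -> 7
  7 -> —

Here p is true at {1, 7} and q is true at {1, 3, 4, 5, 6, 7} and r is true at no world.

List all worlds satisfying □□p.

1: successors {2}; □p there: 2:F. ✗
2: successors {3}; □p there: 3:F. ✗
3: successors {4}; □p there: 4:F. ✗
4: successors {5}; □p there: 5:F. ✗
5: successors {6}; □p there: 6:T. ✓
6: successors {7}; □p there: 7:T. ✓
7: no successors, so □□p holds vacuously. ✓

{5, 6, 7}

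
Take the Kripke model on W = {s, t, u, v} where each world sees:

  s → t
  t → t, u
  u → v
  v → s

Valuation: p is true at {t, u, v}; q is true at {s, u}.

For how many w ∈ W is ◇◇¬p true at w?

1

s: successors {t}; ◇¬p there: t:F. ✗
t: successors {t, u}; ◇¬p there: t:F, u:F. ✗
u: successors {v}; ◇¬p there: v:T. ✓
v: successors {s}; ◇¬p there: s:F. ✗
Satisfying worlds: {u}.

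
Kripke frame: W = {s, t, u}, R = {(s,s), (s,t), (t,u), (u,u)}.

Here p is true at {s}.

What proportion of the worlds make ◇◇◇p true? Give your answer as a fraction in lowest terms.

s: successors {s, t}; ◇◇p there: s:T, t:F. ✓
t: successors {u}; ◇◇p there: u:F. ✗
u: successors {u}; ◇◇p there: u:F. ✗
That's 1 of 3 worlds, so 1/3.

1/3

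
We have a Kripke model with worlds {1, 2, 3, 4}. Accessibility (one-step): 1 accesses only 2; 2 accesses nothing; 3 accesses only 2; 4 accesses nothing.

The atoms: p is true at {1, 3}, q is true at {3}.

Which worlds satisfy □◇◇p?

1: successors {2}; ◇◇p there: 2:F. ✗
2: no successors, so □◇◇p holds vacuously. ✓
3: successors {2}; ◇◇p there: 2:F. ✗
4: no successors, so □◇◇p holds vacuously. ✓

{2, 4}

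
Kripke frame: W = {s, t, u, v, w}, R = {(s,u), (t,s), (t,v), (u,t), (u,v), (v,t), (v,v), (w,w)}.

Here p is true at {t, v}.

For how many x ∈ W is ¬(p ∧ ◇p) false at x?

s: p ∧ ◇p is F. ✓
t: p ∧ ◇p is T. ✗
u: p ∧ ◇p is F. ✓
v: p ∧ ◇p is T. ✗
w: p ∧ ◇p is F. ✓
Satisfying worlds: {s, u, w}.
So ¬(p ∧ ◇p) fails at the other 2 worlds.

2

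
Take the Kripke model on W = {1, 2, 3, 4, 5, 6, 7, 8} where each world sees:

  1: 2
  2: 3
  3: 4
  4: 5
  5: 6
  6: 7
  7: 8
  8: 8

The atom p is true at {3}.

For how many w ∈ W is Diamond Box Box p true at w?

0

1: successors {2}; Box Box p there: 2:F. ✗
2: successors {3}; Box Box p there: 3:F. ✗
3: successors {4}; Box Box p there: 4:F. ✗
4: successors {5}; Box Box p there: 5:F. ✗
5: successors {6}; Box Box p there: 6:F. ✗
6: successors {7}; Box Box p there: 7:F. ✗
7: successors {8}; Box Box p there: 8:F. ✗
8: successors {8}; Box Box p there: 8:F. ✗
Satisfying worlds: ∅.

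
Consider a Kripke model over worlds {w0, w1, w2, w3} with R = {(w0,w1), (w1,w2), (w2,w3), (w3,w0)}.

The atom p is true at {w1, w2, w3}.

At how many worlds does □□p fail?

w0: successors {w1}; □p there: w1:T. ✓
w1: successors {w2}; □p there: w2:T. ✓
w2: successors {w3}; □p there: w3:F. ✗
w3: successors {w0}; □p there: w0:T. ✓
Satisfying worlds: {w0, w1, w3}.
So □□p fails at the other 1 world.

1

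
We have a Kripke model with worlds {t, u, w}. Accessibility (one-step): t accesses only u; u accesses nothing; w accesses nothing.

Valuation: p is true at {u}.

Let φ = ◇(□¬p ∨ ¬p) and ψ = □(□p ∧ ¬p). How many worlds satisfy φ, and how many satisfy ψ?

For ◇(□¬p ∨ ¬p):
t: successors {u}; □¬p ∨ ¬p there: u:T. ✓
u: no successors, so ◇(□¬p ∨ ¬p) fails. ✗
w: no successors, so ◇(□¬p ∨ ¬p) fails. ✗
— 1 world.
For □(□p ∧ ¬p):
t: successors {u}; □p ∧ ¬p there: u:F. ✗
u: no successors, so □(□p ∧ ¬p) holds vacuously. ✓
w: no successors, so □(□p ∧ ¬p) holds vacuously. ✓
— 2 worlds.

1 and 2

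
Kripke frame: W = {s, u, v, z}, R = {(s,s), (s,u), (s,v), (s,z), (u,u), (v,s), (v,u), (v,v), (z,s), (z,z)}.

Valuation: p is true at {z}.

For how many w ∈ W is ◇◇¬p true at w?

4

s: successors {s, u, v, z}; ◇¬p there: s:T, u:T, v:T, z:T. ✓
u: successors {u}; ◇¬p there: u:T. ✓
v: successors {s, u, v}; ◇¬p there: s:T, u:T, v:T. ✓
z: successors {s, z}; ◇¬p there: s:T, z:T. ✓
Satisfying worlds: {s, u, v, z}.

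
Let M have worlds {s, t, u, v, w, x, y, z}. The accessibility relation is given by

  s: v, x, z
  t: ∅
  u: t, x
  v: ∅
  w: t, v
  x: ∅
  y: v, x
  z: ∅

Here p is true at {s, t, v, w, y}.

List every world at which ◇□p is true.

{s, u, w, y}

s: successors {v, x, z}; □p there: v:T, x:T, z:T. ✓
t: no successors, so ◇□p fails. ✗
u: successors {t, x}; □p there: t:T, x:T. ✓
v: no successors, so ◇□p fails. ✗
w: successors {t, v}; □p there: t:T, v:T. ✓
x: no successors, so ◇□p fails. ✗
y: successors {v, x}; □p there: v:T, x:T. ✓
z: no successors, so ◇□p fails. ✗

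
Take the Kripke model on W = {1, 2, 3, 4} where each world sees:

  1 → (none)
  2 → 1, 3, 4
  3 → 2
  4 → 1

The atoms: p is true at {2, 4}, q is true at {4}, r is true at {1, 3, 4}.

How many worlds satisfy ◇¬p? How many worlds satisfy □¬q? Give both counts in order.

For ◇¬p:
1: no successors, so ◇¬p fails. ✗
2: successors {1, 3, 4}; ¬p there: 1:T, 3:T, 4:F. ✓
3: successors {2}; ¬p there: 2:F. ✗
4: successors {1}; ¬p there: 1:T. ✓
— 2 worlds.
For □¬q:
1: no successors, so □¬q holds vacuously. ✓
2: successors {1, 3, 4}; ¬q there: 1:T, 3:T, 4:F. ✗
3: successors {2}; ¬q there: 2:T. ✓
4: successors {1}; ¬q there: 1:T. ✓
— 3 worlds.

2 and 3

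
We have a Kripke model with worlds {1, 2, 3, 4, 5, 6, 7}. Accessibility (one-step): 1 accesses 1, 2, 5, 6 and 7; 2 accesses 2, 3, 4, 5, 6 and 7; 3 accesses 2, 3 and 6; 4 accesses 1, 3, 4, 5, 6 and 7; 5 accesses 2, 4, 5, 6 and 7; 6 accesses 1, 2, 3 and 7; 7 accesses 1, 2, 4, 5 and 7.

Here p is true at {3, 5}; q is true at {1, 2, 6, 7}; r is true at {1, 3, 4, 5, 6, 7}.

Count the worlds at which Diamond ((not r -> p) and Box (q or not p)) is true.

0

1: successors {1, 2, 5, 6, 7}; (not r -> p) and Box (q or not p) there: 1:F, 2:F, 5:F, 6:F, 7:F. ✗
2: successors {2, 3, 4, 5, 6, 7}; (not r -> p) and Box (q or not p) there: 2:F, 3:F, 4:F, 5:F, 6:F, 7:F. ✗
3: successors {2, 3, 6}; (not r -> p) and Box (q or not p) there: 2:F, 3:F, 6:F. ✗
4: successors {1, 3, 4, 5, 6, 7}; (not r -> p) and Box (q or not p) there: 1:F, 3:F, 4:F, 5:F, 6:F, 7:F. ✗
5: successors {2, 4, 5, 6, 7}; (not r -> p) and Box (q or not p) there: 2:F, 4:F, 5:F, 6:F, 7:F. ✗
6: successors {1, 2, 3, 7}; (not r -> p) and Box (q or not p) there: 1:F, 2:F, 3:F, 7:F. ✗
7: successors {1, 2, 4, 5, 7}; (not r -> p) and Box (q or not p) there: 1:F, 2:F, 4:F, 5:F, 7:F. ✗
Satisfying worlds: ∅.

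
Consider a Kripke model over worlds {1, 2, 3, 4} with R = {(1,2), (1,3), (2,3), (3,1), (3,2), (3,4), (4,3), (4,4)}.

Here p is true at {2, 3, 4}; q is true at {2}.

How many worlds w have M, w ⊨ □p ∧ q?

1: □p is T, q is F. ✗
2: □p is T, q is T. ✓
3: □p is F, q is F. ✗
4: □p is T, q is F. ✗
Satisfying worlds: {2}.

1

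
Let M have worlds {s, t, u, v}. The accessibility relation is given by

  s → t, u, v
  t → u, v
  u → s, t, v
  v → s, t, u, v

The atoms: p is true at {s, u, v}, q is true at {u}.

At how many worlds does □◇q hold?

s: successors {t, u, v}; ◇q there: t:T, u:F, v:T. ✗
t: successors {u, v}; ◇q there: u:F, v:T. ✗
u: successors {s, t, v}; ◇q there: s:T, t:T, v:T. ✓
v: successors {s, t, u, v}; ◇q there: s:T, t:T, u:F, v:T. ✗
Satisfying worlds: {u}.

1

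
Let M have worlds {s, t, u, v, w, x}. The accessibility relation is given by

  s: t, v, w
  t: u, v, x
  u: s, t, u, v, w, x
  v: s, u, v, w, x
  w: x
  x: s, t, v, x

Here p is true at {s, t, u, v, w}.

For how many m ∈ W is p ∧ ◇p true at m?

s: p is T, ◇p is T. ✓
t: p is T, ◇p is T. ✓
u: p is T, ◇p is T. ✓
v: p is T, ◇p is T. ✓
w: p is T, ◇p is F. ✗
x: p is F, ◇p is T. ✗
Satisfying worlds: {s, t, u, v}.

4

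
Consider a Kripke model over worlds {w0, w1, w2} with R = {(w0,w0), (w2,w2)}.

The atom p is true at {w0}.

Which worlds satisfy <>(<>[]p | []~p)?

w0: successors {w0}; <>[]p | []~p there: w0:T. ✓
w1: no successors, so <>(<>[]p | []~p) fails. ✗
w2: successors {w2}; <>[]p | []~p there: w2:T. ✓

{w0, w2}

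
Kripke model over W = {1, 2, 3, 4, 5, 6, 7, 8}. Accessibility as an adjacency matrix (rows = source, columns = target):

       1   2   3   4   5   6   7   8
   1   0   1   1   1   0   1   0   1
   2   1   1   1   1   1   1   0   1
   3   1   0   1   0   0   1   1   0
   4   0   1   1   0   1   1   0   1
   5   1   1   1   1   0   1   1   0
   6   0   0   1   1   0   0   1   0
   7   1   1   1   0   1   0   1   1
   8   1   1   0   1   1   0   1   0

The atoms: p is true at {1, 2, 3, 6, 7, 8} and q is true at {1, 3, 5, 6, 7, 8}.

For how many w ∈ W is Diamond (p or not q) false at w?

0

1: successors {2, 3, 4, 6, 8}; p or not q there: 2:T, 3:T, 4:T, 6:T, 8:T. ✓
2: successors {1, 2, 3, 4, 5, 6, 8}; p or not q there: 1:T, 2:T, 3:T, 4:T, 5:F, 6:T, 8:T. ✓
3: successors {1, 3, 6, 7}; p or not q there: 1:T, 3:T, 6:T, 7:T. ✓
4: successors {2, 3, 5, 6, 8}; p or not q there: 2:T, 3:T, 5:F, 6:T, 8:T. ✓
5: successors {1, 2, 3, 4, 6, 7}; p or not q there: 1:T, 2:T, 3:T, 4:T, 6:T, 7:T. ✓
6: successors {3, 4, 7}; p or not q there: 3:T, 4:T, 7:T. ✓
7: successors {1, 2, 3, 5, 7, 8}; p or not q there: 1:T, 2:T, 3:T, 5:F, 7:T, 8:T. ✓
8: successors {1, 2, 4, 5, 7}; p or not q there: 1:T, 2:T, 4:T, 5:F, 7:T. ✓
Satisfying worlds: {1, 2, 3, 4, 5, 6, 7, 8}.
So Diamond (p or not q) fails at the other 0 worlds.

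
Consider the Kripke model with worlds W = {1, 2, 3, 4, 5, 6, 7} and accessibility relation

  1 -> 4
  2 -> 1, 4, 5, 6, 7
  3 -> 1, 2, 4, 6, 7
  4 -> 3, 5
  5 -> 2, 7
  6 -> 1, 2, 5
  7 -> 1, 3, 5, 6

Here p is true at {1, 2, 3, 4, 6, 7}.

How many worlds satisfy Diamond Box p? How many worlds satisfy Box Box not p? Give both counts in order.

5 and 0

For Diamond Box p:
1: successors {4}; Box p there: 4:F. ✗
2: successors {1, 4, 5, 6, 7}; Box p there: 1:T, 4:F, 5:T, 6:F, 7:F. ✓
3: successors {1, 2, 4, 6, 7}; Box p there: 1:T, 2:F, 4:F, 6:F, 7:F. ✓
4: successors {3, 5}; Box p there: 3:T, 5:T. ✓
5: successors {2, 7}; Box p there: 2:F, 7:F. ✗
6: successors {1, 2, 5}; Box p there: 1:T, 2:F, 5:T. ✓
7: successors {1, 3, 5, 6}; Box p there: 1:T, 3:T, 5:T, 6:F. ✓
— 5 worlds.
For Box Box not p:
1: successors {4}; Box not p there: 4:F. ✗
2: successors {1, 4, 5, 6, 7}; Box not p there: 1:F, 4:F, 5:F, 6:F, 7:F. ✗
3: successors {1, 2, 4, 6, 7}; Box not p there: 1:F, 2:F, 4:F, 6:F, 7:F. ✗
4: successors {3, 5}; Box not p there: 3:F, 5:F. ✗
5: successors {2, 7}; Box not p there: 2:F, 7:F. ✗
6: successors {1, 2, 5}; Box not p there: 1:F, 2:F, 5:F. ✗
7: successors {1, 3, 5, 6}; Box not p there: 1:F, 3:F, 5:F, 6:F. ✗
— 0 worlds.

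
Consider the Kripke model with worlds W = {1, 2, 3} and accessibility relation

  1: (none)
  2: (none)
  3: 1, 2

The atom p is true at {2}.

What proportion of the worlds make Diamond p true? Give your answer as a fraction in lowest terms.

1/3

1: no successors, so Diamond p fails. ✗
2: no successors, so Diamond p fails. ✗
3: successors {1, 2}; p there: 1:F, 2:T. ✓
That's 1 of 3 worlds, so 1/3.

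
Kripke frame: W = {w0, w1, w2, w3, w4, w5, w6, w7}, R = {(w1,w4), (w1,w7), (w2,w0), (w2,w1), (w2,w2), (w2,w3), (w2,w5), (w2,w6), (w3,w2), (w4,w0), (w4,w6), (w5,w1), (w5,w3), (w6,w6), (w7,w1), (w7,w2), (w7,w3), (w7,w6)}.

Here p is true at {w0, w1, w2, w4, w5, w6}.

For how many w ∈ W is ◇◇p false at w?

w0: no successors, so ◇◇p fails. ✗
w1: successors {w4, w7}; ◇p there: w4:T, w7:T. ✓
w2: successors {w0, w1, w2, w3, w5, w6}; ◇p there: w0:F, w1:T, w2:T, w3:T, w5:T, w6:T. ✓
w3: successors {w2}; ◇p there: w2:T. ✓
w4: successors {w0, w6}; ◇p there: w0:F, w6:T. ✓
w5: successors {w1, w3}; ◇p there: w1:T, w3:T. ✓
w6: successors {w6}; ◇p there: w6:T. ✓
w7: successors {w1, w2, w3, w6}; ◇p there: w1:T, w2:T, w3:T, w6:T. ✓
Satisfying worlds: {w1, w2, w3, w4, w5, w6, w7}.
So ◇◇p fails at the other 1 world.

1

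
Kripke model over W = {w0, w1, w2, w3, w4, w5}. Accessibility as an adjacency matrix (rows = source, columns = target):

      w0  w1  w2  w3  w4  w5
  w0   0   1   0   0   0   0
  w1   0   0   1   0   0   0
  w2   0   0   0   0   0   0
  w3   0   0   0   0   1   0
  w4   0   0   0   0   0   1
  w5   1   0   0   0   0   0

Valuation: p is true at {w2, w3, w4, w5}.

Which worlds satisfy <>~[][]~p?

w0: successors {w1}; ~[][]~p there: w1:F. ✗
w1: successors {w2}; ~[][]~p there: w2:F. ✗
w2: no successors, so <>~[][]~p fails. ✗
w3: successors {w4}; ~[][]~p there: w4:F. ✗
w4: successors {w5}; ~[][]~p there: w5:F. ✗
w5: successors {w0}; ~[][]~p there: w0:T. ✓

{w5}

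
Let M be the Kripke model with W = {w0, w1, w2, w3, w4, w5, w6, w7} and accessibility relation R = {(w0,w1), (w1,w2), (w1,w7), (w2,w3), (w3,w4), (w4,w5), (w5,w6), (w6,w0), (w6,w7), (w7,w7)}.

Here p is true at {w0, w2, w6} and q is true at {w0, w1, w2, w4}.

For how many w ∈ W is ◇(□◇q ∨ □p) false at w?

5

w0: successors {w1}; □◇q ∨ □p there: w1:F. ✗
w1: successors {w2, w7}; □◇q ∨ □p there: w2:T, w7:F. ✓
w2: successors {w3}; □◇q ∨ □p there: w3:F. ✗
w3: successors {w4}; □◇q ∨ □p there: w4:F. ✗
w4: successors {w5}; □◇q ∨ □p there: w5:T. ✓
w5: successors {w6}; □◇q ∨ □p there: w6:F. ✗
w6: successors {w0, w7}; □◇q ∨ □p there: w0:T, w7:F. ✓
w7: successors {w7}; □◇q ∨ □p there: w7:F. ✗
Satisfying worlds: {w1, w4, w6}.
So ◇(□◇q ∨ □p) fails at the other 5 worlds.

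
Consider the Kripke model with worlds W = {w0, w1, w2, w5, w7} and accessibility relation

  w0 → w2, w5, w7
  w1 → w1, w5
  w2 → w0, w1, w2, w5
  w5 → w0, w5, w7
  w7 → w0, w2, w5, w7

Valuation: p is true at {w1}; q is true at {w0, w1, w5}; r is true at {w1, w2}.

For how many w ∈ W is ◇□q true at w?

w0: successors {w2, w5, w7}; □q there: w2:F, w5:F, w7:F. ✗
w1: successors {w1, w5}; □q there: w1:T, w5:F. ✓
w2: successors {w0, w1, w2, w5}; □q there: w0:F, w1:T, w2:F, w5:F. ✓
w5: successors {w0, w5, w7}; □q there: w0:F, w5:F, w7:F. ✗
w7: successors {w0, w2, w5, w7}; □q there: w0:F, w2:F, w5:F, w7:F. ✗
Satisfying worlds: {w1, w2}.

2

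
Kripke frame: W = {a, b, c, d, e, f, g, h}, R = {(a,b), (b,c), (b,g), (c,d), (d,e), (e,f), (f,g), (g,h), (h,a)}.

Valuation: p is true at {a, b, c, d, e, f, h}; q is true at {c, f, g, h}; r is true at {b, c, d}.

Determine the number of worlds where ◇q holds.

a: successors {b}; q there: b:F. ✗
b: successors {c, g}; q there: c:T, g:T. ✓
c: successors {d}; q there: d:F. ✗
d: successors {e}; q there: e:F. ✗
e: successors {f}; q there: f:T. ✓
f: successors {g}; q there: g:T. ✓
g: successors {h}; q there: h:T. ✓
h: successors {a}; q there: a:F. ✗
Satisfying worlds: {b, e, f, g}.

4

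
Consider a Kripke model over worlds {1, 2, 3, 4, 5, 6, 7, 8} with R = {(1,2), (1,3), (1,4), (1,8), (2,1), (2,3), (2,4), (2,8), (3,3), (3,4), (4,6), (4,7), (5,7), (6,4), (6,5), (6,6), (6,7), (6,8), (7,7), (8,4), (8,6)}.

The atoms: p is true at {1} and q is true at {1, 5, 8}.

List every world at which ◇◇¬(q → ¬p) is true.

1: successors {2, 3, 4, 8}; ◇¬(q → ¬p) there: 2:T, 3:F, 4:F, 8:F. ✓
2: successors {1, 3, 4, 8}; ◇¬(q → ¬p) there: 1:F, 3:F, 4:F, 8:F. ✗
3: successors {3, 4}; ◇¬(q → ¬p) there: 3:F, 4:F. ✗
4: successors {6, 7}; ◇¬(q → ¬p) there: 6:F, 7:F. ✗
5: successors {7}; ◇¬(q → ¬p) there: 7:F. ✗
6: successors {4, 5, 6, 7, 8}; ◇¬(q → ¬p) there: 4:F, 5:F, 6:F, 7:F, 8:F. ✗
7: successors {7}; ◇¬(q → ¬p) there: 7:F. ✗
8: successors {4, 6}; ◇¬(q → ¬p) there: 4:F, 6:F. ✗

{1}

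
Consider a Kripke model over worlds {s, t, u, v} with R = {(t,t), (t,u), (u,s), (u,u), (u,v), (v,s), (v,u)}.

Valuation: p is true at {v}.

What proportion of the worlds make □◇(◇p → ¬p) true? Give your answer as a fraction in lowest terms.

s: no successors, so □◇(◇p → ¬p) holds vacuously. ✓
t: successors {t, u}; ◇(◇p → ¬p) there: t:T, u:T. ✓
u: successors {s, u, v}; ◇(◇p → ¬p) there: s:F, u:T, v:T. ✗
v: successors {s, u}; ◇(◇p → ¬p) there: s:F, u:T. ✗
That's 2 of 4 worlds, so 2/4 = 1/2.

1/2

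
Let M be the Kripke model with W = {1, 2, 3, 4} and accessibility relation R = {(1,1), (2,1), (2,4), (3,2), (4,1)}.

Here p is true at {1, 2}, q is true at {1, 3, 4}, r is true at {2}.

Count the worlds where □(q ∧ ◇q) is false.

1

1: successors {1}; q ∧ ◇q there: 1:T. ✓
2: successors {1, 4}; q ∧ ◇q there: 1:T, 4:T. ✓
3: successors {2}; q ∧ ◇q there: 2:F. ✗
4: successors {1}; q ∧ ◇q there: 1:T. ✓
Satisfying worlds: {1, 2, 4}.
So □(q ∧ ◇q) fails at the other 1 world.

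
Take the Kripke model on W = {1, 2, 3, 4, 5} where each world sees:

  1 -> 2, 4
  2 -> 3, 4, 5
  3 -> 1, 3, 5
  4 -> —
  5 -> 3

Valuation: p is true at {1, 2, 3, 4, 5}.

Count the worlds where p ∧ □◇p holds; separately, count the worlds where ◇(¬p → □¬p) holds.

3 and 4

For p ∧ □◇p:
1: p is T, □◇p is F. ✗
2: p is T, □◇p is F. ✗
3: p is T, □◇p is T. ✓
4: p is T, □◇p is T. ✓
5: p is T, □◇p is T. ✓
— 3 worlds.
For ◇(¬p → □¬p):
1: successors {2, 4}; ¬p → □¬p there: 2:T, 4:T. ✓
2: successors {3, 4, 5}; ¬p → □¬p there: 3:T, 4:T, 5:T. ✓
3: successors {1, 3, 5}; ¬p → □¬p there: 1:T, 3:T, 5:T. ✓
4: no successors, so ◇(¬p → □¬p) fails. ✗
5: successors {3}; ¬p → □¬p there: 3:T. ✓
— 4 worlds.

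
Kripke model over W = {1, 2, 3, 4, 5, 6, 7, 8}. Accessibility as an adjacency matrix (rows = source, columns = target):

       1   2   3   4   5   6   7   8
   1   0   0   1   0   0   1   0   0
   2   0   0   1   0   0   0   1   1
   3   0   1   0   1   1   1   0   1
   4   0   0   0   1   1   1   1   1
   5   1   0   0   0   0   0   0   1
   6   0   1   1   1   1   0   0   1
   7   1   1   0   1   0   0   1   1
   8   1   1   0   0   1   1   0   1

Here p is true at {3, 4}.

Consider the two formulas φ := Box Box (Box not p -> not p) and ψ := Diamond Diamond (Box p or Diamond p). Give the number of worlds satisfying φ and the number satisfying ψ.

8 and 8

For Box Box (Box not p -> not p):
1: successors {3, 6}; Box (Box not p -> not p) there: 3:T, 6:T. ✓
2: successors {3, 7, 8}; Box (Box not p -> not p) there: 3:T, 7:T, 8:T. ✓
3: successors {2, 4, 5, 6, 8}; Box (Box not p -> not p) there: 2:T, 4:T, 5:T, 6:T, 8:T. ✓
4: successors {4, 5, 6, 7, 8}; Box (Box not p -> not p) there: 4:T, 5:T, 6:T, 7:T, 8:T. ✓
5: successors {1, 8}; Box (Box not p -> not p) there: 1:T, 8:T. ✓
6: successors {2, 3, 4, 5, 8}; Box (Box not p -> not p) there: 2:T, 3:T, 4:T, 5:T, 8:T. ✓
7: successors {1, 2, 4, 7, 8}; Box (Box not p -> not p) there: 1:T, 2:T, 4:T, 7:T, 8:T. ✓
8: successors {1, 2, 5, 6, 8}; Box (Box not p -> not p) there: 1:T, 2:T, 5:T, 6:T, 8:T. ✓
— 8 worlds.
For Diamond Diamond (Box p or Diamond p):
1: successors {3, 6}; Diamond (Box p or Diamond p) there: 3:T, 6:T. ✓
2: successors {3, 7, 8}; Diamond (Box p or Diamond p) there: 3:T, 7:T, 8:T. ✓
3: successors {2, 4, 5, 6, 8}; Diamond (Box p or Diamond p) there: 2:T, 4:T, 5:T, 6:T, 8:T. ✓
4: successors {4, 5, 6, 7, 8}; Diamond (Box p or Diamond p) there: 4:T, 5:T, 6:T, 7:T, 8:T. ✓
5: successors {1, 8}; Diamond (Box p or Diamond p) there: 1:T, 8:T. ✓
6: successors {2, 3, 4, 5, 8}; Diamond (Box p or Diamond p) there: 2:T, 3:T, 4:T, 5:T, 8:T. ✓
7: successors {1, 2, 4, 7, 8}; Diamond (Box p or Diamond p) there: 1:T, 2:T, 4:T, 7:T, 8:T. ✓
8: successors {1, 2, 5, 6, 8}; Diamond (Box p or Diamond p) there: 1:T, 2:T, 5:T, 6:T, 8:T. ✓
— 8 worlds.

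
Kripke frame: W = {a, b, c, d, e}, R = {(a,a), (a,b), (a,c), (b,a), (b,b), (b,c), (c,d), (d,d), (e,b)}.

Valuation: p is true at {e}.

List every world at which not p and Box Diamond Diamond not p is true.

a: not p is T, Box Diamond Diamond not p is T. ✓
b: not p is T, Box Diamond Diamond not p is T. ✓
c: not p is T, Box Diamond Diamond not p is T. ✓
d: not p is T, Box Diamond Diamond not p is T. ✓
e: not p is F, Box Diamond Diamond not p is T. ✗

{a, b, c, d}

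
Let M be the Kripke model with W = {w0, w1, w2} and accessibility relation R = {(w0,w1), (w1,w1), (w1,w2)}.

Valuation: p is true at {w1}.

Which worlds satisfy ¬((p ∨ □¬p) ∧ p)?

{w0, w2}

w0: (p ∨ □¬p) ∧ p is F. ✓
w1: (p ∨ □¬p) ∧ p is T. ✗
w2: (p ∨ □¬p) ∧ p is F. ✓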